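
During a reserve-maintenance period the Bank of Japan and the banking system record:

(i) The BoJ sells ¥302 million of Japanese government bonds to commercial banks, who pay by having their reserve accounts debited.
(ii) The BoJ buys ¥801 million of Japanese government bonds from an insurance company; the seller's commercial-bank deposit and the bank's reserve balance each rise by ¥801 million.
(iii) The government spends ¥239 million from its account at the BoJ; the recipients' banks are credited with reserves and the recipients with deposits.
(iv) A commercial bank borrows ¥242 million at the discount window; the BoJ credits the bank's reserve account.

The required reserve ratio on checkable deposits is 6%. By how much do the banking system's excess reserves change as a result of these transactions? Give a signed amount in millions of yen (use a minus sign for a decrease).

+¥917.6 million

OMO sale (to banks) ¥302 million: reserves −¥302M, deposits 0.
Asset purchase (from non-banks) ¥801 million: reserves +¥801M, deposits +¥801M.
Government spending ¥239 million: reserves +¥239M, deposits +¥239M.
Discount-window loan ¥242 million: reserves +¥242M, deposits 0.
Totals: Δreserves = +¥980M, Δdeposits = +¥1040M.
Δrequired reserves = 6% × +¥1040M = +¥62.4M.
Δexcess reserves = Δreserves − Δrequired = +¥980M − (+¥62.4M) = +¥917.6 million.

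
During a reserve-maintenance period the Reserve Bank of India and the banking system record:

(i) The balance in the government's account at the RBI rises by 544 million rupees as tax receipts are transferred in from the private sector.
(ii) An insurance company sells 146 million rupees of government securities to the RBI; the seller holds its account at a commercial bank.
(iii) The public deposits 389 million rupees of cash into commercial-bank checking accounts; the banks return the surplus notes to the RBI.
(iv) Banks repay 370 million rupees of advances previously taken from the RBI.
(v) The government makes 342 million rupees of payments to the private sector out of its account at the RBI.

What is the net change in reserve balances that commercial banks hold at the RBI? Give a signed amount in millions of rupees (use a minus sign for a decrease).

Government account inflow 544 million rupees: funds move from bank reserves into the government account → −544M.
Asset purchase (from non-banks) 146 million rupees: the RBI pays by crediting reserve accounts → +146M.
Currency deposit 389 million rupees: returned notes are swapped for reserve credit → +389M.
Discount-window repayment 370 million rupees: repayment is debited from reserves → −370M.
Government spending 342 million rupees: government payments flow into bank reserve accounts → +342M.
Net: −544 + 146 + 389 − 370 + 342 = -37 million.

-37 million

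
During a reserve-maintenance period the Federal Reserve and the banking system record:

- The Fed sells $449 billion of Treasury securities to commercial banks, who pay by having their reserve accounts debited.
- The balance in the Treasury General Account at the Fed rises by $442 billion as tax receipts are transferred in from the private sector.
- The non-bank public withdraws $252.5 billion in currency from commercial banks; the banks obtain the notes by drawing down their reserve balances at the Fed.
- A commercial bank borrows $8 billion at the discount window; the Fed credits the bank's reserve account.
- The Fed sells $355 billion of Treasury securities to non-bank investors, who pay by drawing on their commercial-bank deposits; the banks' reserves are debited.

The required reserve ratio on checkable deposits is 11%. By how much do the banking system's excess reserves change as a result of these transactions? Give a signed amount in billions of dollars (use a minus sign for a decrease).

-$1375.055 billion

OMO sale (to banks) $449 billion: reserves −$449B, deposits 0.
Government account inflow $442 billion: reserves −$442B, deposits −$442B.
Currency withdrawal $252.5 billion: reserves −$252.5B, deposits −$252.5B.
Discount-window loan $8 billion: reserves +$8B, deposits 0.
Asset sale (to non-banks) $355 billion: reserves −$355B, deposits −$355B.
Totals: Δreserves = −$1490.5B, Δdeposits = −$1049.5B.
Δrequired reserves = 11% × −$1049.5B = −$115.445B.
Δexcess reserves = Δreserves − Δrequired = −$1490.5B − (−$115.445B) = -$1375.055 billion.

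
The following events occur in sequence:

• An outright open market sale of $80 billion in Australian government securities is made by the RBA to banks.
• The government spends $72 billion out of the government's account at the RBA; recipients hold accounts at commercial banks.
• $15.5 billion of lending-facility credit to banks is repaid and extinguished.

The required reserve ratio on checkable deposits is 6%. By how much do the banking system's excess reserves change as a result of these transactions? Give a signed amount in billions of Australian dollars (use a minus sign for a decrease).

OMO sale (to banks) $80 billion: reserves −$80B, deposits 0.
Government spending $72 billion: reserves +$72B, deposits +$72B.
Discount-window repayment $15.5 billion: reserves −$15.5B, deposits 0.
Totals: Δreserves = −$23.5B, Δdeposits = +$72B.
Δrequired reserves = 6% × +$72B = +$4.32B.
Δexcess reserves = Δreserves − Δrequired = −$23.5B − (+$4.32B) = -$27.82 billion.

-$27.82 billion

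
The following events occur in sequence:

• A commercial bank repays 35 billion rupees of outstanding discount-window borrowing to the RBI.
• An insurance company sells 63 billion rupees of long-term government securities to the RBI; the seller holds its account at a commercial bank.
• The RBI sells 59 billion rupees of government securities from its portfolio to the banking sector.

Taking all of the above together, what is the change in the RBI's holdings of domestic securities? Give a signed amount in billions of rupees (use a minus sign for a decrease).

RBI balance sheet:
  Assets:      Securities +4B, Loans to banks −35B
  Liabilities: Bank reserves −31B
Commercial banking system:
  Assets:      Reserves at CB −31B, Securities +59B
  Liabilities: Checkable deposits +63B, Borrowings from CB −35B
So the change in the RBI's holdings of domestic securities is +4 billion.

+4 billion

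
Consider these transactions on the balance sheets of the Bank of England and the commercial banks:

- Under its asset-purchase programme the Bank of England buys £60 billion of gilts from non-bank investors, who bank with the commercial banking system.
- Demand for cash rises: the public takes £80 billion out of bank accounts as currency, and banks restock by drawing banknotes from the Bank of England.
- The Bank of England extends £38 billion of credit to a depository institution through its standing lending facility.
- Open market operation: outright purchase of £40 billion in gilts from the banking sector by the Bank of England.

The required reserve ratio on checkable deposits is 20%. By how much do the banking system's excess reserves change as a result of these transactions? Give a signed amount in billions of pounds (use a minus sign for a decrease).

Asset purchase (from non-banks) £60 billion: reserves +£60B, deposits +£60B.
Currency withdrawal £80 billion: reserves −£80B, deposits −£80B.
Discount-window loan £38 billion: reserves +£38B, deposits 0.
OMO purchase (from banks) £40 billion: reserves +£40B, deposits 0.
Totals: Δreserves = +£58B, Δdeposits = −£20B.
Δrequired reserves = 20% × −£20B = −£4B.
Δexcess reserves = Δreserves − Δrequired = +£58B − (−£4B) = +£62 billion.

+£62 billion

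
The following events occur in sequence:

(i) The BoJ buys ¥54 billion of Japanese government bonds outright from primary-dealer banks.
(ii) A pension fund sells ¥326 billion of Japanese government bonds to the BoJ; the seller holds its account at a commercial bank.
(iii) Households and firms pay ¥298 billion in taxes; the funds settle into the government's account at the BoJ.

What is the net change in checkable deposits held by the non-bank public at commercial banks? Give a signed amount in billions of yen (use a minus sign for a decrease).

OMO purchase (from banks) ¥54 billion: the counterparty is a bank, so public deposits are unchanged → 0.
Asset purchase (from non-banks) ¥326 billion: non-bank counterparties' bank balances rise → +¥326B.
Government account inflow ¥298 billion: non-bank counterparties' bank balances fall → −¥298B.
Net: 0 + 326 − 298 = +¥28 billion.

+¥28 billion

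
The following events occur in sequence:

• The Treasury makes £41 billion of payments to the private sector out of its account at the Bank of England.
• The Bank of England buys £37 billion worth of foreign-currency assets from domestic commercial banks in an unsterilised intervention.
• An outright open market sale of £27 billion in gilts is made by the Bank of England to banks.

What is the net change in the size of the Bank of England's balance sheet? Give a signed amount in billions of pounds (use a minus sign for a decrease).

Government spending £41 billion: only the composition of liabilities changes → 0.
FX purchase £37 billion: a Bank of England asset is acquired → +£37B.
OMO sale (to banks) £27 billion: a Bank of England asset is shed → −£27B.
Net: 0 + 37 − 27 = +£10 billion.

+£10 billion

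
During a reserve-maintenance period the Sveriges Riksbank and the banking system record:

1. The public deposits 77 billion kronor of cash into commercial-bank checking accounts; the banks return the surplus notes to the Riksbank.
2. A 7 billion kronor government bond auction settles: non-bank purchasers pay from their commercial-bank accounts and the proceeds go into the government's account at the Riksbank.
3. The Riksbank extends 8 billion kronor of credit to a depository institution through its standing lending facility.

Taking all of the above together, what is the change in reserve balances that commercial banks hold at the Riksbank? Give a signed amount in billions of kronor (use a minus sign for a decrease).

Currency deposit 77 billion kronor: returned notes are swapped for reserve credit → +77B.
Government account inflow 7 billion kronor: funds move from bank reserves into the government account → −7B.
Discount-window loan 8 billion kronor: the loan is credited to the bank's reserve account → +8B.
Net: 77 − 7 + 8 = +78 billion.

+78 billion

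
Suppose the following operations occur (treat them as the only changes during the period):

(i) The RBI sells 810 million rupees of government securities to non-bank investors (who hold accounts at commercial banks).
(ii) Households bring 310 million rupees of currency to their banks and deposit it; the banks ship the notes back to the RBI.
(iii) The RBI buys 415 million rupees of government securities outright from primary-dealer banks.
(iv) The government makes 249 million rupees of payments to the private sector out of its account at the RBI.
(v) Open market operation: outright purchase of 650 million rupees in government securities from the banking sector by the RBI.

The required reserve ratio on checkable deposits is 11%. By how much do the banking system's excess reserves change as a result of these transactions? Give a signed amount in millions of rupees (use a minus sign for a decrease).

Asset sale (to non-banks) 810 million rupees: reserves −810M, deposits −810M.
Currency deposit 310 million rupees: reserves +310M, deposits +310M.
OMO purchase (from banks) 415 million rupees: reserves +415M, deposits 0.
Government spending 249 million rupees: reserves +249M, deposits +249M.
OMO purchase (from banks) 650 million rupees: reserves +650M, deposits 0.
Totals: Δreserves = +814M, Δdeposits = −251M.
Δrequired reserves = 11% × −251M = −27.61M.
Δexcess reserves = Δreserves − Δrequired = +814M − (−27.61M) = +841.61 million.

+841.61 million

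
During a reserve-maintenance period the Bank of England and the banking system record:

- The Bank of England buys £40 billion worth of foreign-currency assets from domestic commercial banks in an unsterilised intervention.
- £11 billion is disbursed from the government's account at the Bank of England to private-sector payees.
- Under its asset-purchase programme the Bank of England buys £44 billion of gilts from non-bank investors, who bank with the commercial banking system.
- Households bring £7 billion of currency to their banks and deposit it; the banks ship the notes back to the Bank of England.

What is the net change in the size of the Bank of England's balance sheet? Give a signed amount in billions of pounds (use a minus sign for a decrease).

+£84 billion

Bank of England balance sheet:
  Assets:      Securities +£44B, Foreign assets +£40B
  Liabilities: Bank reserves +£102B, Currency in circulation −£7B, Government deposits −£11B
Change in total Bank of England assets = +£84 billion.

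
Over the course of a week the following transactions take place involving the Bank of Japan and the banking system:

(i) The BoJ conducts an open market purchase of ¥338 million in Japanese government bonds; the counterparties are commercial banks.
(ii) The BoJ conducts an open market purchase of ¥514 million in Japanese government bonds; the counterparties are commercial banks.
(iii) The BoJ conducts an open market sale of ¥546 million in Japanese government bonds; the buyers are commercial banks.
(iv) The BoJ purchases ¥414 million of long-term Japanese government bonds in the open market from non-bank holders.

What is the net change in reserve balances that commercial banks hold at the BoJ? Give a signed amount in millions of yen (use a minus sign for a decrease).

+¥720 million

OMO purchase (from banks) ¥338 million: the BoJ pays by crediting reserve accounts → +¥338M.
OMO purchase (from banks) ¥514 million: the BoJ pays by crediting reserve accounts → +¥514M.
OMO sale (to banks) ¥546 million: the buying banks pay out of their reserve balances → −¥546M.
Asset purchase (from non-banks) ¥414 million: the BoJ pays by crediting reserve accounts → +¥414M.
Net: 338 + 514 − 546 + 414 = +¥720 million.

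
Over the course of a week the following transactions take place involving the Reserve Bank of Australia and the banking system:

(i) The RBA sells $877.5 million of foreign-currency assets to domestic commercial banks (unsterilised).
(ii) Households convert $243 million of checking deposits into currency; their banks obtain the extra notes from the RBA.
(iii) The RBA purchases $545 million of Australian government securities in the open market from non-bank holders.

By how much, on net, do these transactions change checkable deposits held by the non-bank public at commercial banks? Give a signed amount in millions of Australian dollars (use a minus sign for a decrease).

+$302 million

RBA balance sheet:
  Assets:      Securities +$545M, Foreign assets −$877.5M
  Liabilities: Bank reserves −$575.5M, Currency in circulation +$243M
Commercial banking system:
  Assets:      Reserves at CB −$575.5M, Foreign assets +$877.5M
  Liabilities: Checkable deposits +$302M
So the change in checkable deposits held by the non-bank public at commercial banks is +$302 million.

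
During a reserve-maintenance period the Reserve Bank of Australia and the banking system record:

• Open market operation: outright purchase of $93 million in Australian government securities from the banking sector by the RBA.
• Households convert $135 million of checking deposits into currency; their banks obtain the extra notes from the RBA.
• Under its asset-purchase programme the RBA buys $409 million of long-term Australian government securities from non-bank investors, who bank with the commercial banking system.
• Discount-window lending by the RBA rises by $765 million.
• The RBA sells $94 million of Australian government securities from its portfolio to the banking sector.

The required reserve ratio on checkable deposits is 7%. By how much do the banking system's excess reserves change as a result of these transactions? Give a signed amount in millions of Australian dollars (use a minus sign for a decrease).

+$1018.82 million

OMO purchase (from banks) $93 million: reserves +$93M, deposits 0.
Currency withdrawal $135 million: reserves −$135M, deposits −$135M.
Asset purchase (from non-banks) $409 million: reserves +$409M, deposits +$409M.
Discount-window loan $765 million: reserves +$765M, deposits 0.
OMO sale (to banks) $94 million: reserves −$94M, deposits 0.
Totals: Δreserves = +$1038M, Δdeposits = +$274M.
Δrequired reserves = 7% × +$274M = +$19.18M.
Δexcess reserves = Δreserves − Δrequired = +$1038M − (+$19.18M) = +$1018.82 million.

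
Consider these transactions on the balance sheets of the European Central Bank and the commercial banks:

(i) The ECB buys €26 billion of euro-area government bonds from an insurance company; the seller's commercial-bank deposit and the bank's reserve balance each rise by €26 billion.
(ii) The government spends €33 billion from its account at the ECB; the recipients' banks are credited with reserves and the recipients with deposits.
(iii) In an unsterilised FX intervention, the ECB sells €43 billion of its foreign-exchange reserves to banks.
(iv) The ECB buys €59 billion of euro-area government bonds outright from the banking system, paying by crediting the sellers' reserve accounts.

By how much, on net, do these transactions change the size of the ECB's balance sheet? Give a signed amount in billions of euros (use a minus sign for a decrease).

Asset purchase (from non-banks) €26 billion: an ECB asset is acquired → +€26B.
Government spending €33 billion: only the composition of liabilities changes → 0.
FX sale €43 billion: an ECB asset is shed → −€43B.
OMO purchase (from banks) €59 billion: an ECB asset is acquired → +€59B.
Net: 26 + 0 − 43 + 59 = +€42 billion.

+€42 billion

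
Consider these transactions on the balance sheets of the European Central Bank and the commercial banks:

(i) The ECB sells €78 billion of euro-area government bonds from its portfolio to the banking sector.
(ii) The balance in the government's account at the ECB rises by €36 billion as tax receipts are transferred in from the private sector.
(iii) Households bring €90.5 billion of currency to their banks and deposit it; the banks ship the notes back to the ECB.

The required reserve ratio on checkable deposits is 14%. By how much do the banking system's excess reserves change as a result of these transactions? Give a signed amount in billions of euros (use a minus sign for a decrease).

OMO sale (to banks) €78 billion: reserves −€78B, deposits 0.
Government account inflow €36 billion: reserves −€36B, deposits −€36B.
Currency deposit €90.5 billion: reserves +€90.5B, deposits +€90.5B.
Totals: Δreserves = −€23.5B, Δdeposits = +€54.5B.
Δrequired reserves = 14% × +€54.5B = +€7.63B.
Δexcess reserves = Δreserves − Δrequired = −€23.5B − (+€7.63B) = -€31.13 billion.

-€31.13 billion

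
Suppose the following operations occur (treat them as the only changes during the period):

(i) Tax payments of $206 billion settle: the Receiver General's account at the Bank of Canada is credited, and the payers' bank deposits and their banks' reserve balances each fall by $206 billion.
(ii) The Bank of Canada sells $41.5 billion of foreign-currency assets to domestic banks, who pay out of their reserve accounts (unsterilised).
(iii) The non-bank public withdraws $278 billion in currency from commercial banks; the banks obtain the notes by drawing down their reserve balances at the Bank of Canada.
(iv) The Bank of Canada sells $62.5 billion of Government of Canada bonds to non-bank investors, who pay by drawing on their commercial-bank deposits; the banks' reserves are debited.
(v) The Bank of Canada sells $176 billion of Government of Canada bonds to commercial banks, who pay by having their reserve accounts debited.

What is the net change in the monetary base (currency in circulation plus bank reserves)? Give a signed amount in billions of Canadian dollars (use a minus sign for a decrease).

Bank of Canada balance sheet:
  Assets:      Securities −$238.5B, Foreign assets −$41.5B
  Liabilities: Bank reserves −$764B, Currency in circulation +$278B, Government deposits +$206B
Monetary base = currency + reserves: +$278B + (−$764B) = -$486 billion.

-$486 billion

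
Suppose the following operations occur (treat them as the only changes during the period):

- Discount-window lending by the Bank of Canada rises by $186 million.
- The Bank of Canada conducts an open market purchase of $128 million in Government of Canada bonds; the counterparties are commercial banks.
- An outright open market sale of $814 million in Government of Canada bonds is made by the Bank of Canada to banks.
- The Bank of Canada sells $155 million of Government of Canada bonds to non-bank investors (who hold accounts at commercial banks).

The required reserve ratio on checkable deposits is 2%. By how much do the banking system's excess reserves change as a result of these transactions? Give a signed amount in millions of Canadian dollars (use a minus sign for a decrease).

-$651.9 million

Discount-window loan $186 million: reserves +$186M, deposits 0.
OMO purchase (from banks) $128 million: reserves +$128M, deposits 0.
OMO sale (to banks) $814 million: reserves −$814M, deposits 0.
Asset sale (to non-banks) $155 million: reserves −$155M, deposits −$155M.
Totals: Δreserves = −$655M, Δdeposits = −$155M.
Δrequired reserves = 2% × −$155M = −$3.1M.
Δexcess reserves = Δreserves − Δrequired = −$655M − (−$3.1M) = -$651.9 million.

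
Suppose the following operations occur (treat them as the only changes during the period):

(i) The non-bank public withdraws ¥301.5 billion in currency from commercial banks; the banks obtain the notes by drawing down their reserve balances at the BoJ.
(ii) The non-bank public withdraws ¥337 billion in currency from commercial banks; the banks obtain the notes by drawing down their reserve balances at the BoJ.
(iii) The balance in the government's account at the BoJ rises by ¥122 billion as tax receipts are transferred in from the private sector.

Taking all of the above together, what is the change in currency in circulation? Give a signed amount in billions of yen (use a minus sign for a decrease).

+¥638.5 billion

Currency withdrawal ¥301.5 billion: notes leave the central bank → +¥301.5B.
Currency withdrawal ¥337 billion: notes leave the central bank → +¥337B.
Government account inflow ¥122 billion: no currency enters or leaves circulation → 0.
Net: 301.5 + 337 + 0 = +¥638.5 billion.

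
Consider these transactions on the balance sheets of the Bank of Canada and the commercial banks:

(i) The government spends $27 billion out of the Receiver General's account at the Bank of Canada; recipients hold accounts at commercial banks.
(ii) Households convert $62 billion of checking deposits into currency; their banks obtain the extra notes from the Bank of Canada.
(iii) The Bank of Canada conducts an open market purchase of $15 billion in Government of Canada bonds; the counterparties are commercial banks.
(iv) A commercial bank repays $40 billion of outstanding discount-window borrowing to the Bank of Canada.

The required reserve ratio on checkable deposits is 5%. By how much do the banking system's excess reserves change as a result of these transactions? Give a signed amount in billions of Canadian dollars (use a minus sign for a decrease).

Government spending $27 billion: reserves +$27B, deposits +$27B.
Currency withdrawal $62 billion: reserves −$62B, deposits −$62B.
OMO purchase (from banks) $15 billion: reserves +$15B, deposits 0.
Discount-window repayment $40 billion: reserves −$40B, deposits 0.
Totals: Δreserves = −$60B, Δdeposits = −$35B.
Δrequired reserves = 5% × −$35B = −$1.75B.
Δexcess reserves = Δreserves − Δrequired = −$60B − (−$1.75B) = -$58.25 billion.

-$58.25 billion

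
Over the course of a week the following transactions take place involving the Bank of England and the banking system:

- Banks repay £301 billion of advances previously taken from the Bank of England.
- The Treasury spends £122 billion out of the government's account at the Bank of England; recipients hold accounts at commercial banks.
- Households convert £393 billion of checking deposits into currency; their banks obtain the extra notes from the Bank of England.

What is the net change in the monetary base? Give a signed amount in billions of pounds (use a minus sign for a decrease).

Discount-window repayment £301 billion: Bank of England balance sheet contracts → −£301B.
Government spending £122 billion: a non-base liability converts back to reserves → +£122B.
Currency withdrawal £393 billion: just a shift between currency and reserves — both are base money → 0.
Net: −301 + 122 + 0 = -£179 billion.

-£179 billion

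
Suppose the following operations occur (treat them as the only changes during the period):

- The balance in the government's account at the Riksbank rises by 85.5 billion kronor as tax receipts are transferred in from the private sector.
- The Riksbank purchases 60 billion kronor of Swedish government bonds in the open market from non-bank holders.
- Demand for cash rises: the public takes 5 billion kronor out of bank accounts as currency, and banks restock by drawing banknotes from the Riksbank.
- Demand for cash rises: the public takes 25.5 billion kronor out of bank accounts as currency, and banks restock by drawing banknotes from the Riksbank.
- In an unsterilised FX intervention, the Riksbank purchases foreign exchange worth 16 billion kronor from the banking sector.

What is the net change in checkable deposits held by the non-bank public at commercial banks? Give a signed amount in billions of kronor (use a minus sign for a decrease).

Government account inflow 85.5 billion kronor: non-bank counterparties' bank balances fall → −85.5B.
Asset purchase (from non-banks) 60 billion kronor: non-bank counterparties' bank balances rise → +60B.
Currency withdrawal 5 billion kronor: non-bank counterparties' bank balances fall → −5B.
Currency withdrawal 25.5 billion kronor: non-bank counterparties' bank balances fall → −25.5B.
FX purchase 16 billion kronor: the counterparty is a bank, so public deposits are unchanged → 0.
Net: −85.5 + 60 − 5 − 25.5 + 0 = -56 billion.

-56 billion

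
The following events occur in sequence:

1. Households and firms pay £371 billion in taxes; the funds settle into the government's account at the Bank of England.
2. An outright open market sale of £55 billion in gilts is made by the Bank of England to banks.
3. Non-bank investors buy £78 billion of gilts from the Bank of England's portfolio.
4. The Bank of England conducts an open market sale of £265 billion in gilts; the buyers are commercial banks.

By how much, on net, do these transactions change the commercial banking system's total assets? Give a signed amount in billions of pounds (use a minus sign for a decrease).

-£449 billion

Bank of England balance sheet:
  Assets:      Securities −£398B
  Liabilities: Bank reserves −£769B, Government deposits +£371B
Commercial banking system:
  Assets:      Reserves at CB −£769B, Securities +£320B
  Liabilities: Checkable deposits −£449B
Change in total bank assets = -£449 billion.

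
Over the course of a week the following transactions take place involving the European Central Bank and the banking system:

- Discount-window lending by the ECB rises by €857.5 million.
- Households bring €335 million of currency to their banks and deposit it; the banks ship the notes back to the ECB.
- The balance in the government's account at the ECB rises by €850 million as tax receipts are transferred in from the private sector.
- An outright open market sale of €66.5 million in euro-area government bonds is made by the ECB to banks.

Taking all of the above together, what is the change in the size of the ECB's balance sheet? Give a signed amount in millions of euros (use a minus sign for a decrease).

+€791 million

ECB balance sheet:
  Assets:      Securities −€66.5M, Loans to banks +€857.5M
  Liabilities: Bank reserves +€276M, Currency in circulation −€335M, Government deposits +€850M
Change in total ECB assets = +€791 million.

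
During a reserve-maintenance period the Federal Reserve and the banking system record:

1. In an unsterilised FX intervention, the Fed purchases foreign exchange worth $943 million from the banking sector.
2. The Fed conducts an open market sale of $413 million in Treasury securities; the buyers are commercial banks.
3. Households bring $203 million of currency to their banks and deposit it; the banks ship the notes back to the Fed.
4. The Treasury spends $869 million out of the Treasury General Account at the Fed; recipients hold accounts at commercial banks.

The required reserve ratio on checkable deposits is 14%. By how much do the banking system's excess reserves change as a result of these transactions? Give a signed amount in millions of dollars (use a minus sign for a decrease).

FX purchase $943 million: reserves +$943M, deposits 0.
OMO sale (to banks) $413 million: reserves −$413M, deposits 0.
Currency deposit $203 million: reserves +$203M, deposits +$203M.
Government spending $869 million: reserves +$869M, deposits +$869M.
Totals: Δreserves = +$1602M, Δdeposits = +$1072M.
Δrequired reserves = 14% × +$1072M = +$150.08M.
Δexcess reserves = Δreserves − Δrequired = +$1602M − (+$150.08M) = +$1451.92 million.

+$1451.92 million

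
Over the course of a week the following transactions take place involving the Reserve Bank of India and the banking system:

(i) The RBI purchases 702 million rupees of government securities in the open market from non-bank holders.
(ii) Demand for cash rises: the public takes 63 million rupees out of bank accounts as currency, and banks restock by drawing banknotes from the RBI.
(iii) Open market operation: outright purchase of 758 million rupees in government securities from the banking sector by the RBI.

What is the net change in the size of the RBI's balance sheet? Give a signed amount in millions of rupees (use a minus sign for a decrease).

Asset purchase (from non-banks) 702 million rupees: an RBI asset is acquired → +702M.
Currency withdrawal 63 million rupees: only the composition of liabilities changes → 0.
OMO purchase (from banks) 758 million rupees: an RBI asset is acquired → +758M.
Net: 702 + 0 + 758 = +1460 million.

+1460 million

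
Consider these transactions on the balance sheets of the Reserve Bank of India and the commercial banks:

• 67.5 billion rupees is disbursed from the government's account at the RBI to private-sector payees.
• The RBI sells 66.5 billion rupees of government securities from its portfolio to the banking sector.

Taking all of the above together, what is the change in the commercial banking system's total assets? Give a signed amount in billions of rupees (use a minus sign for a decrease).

+67.5 billion

Government spending 67.5 billion rupees: bank balance sheets expand → +67.5B.
OMO sale (to banks) 66.5 billion rupees: just an asset swap on bank balance sheets → 0.
Net: 67.5 + 0 = +67.5 billion.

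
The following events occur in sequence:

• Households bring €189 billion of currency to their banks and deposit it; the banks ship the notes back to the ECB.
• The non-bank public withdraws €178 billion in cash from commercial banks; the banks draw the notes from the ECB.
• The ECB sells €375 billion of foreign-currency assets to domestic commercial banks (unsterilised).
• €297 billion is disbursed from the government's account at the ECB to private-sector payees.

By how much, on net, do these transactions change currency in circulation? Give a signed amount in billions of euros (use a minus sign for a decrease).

ECB balance sheet:
  Assets:      Foreign assets −€375B
  Liabilities: Bank reserves −€67B, Currency in circulation −€11B, Government deposits −€297B
Commercial banking system:
  Assets:      Reserves at CB −€67B, Foreign assets +€375B
  Liabilities: Checkable deposits +€308B
So the change in currency in circulation is -€11 billion.

-€11 billion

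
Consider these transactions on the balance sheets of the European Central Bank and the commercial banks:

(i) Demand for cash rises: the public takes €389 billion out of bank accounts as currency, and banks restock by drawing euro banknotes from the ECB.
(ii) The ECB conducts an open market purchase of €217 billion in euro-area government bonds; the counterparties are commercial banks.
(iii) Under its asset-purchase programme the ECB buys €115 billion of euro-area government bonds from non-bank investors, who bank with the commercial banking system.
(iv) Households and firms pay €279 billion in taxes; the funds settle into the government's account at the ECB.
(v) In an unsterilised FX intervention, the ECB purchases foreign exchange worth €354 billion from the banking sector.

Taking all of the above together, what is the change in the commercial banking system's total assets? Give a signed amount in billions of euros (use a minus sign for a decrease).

Currency withdrawal €389 billion: bank balance sheets shrink → −€389B.
OMO purchase (from banks) €217 billion: just an asset swap on bank balance sheets → 0.
Asset purchase (from non-banks) €115 billion: bank balance sheets expand → +€115B.
Government account inflow €279 billion: bank balance sheets shrink → −€279B.
FX purchase €354 billion: just an asset swap on bank balance sheets → 0.
Net: −389 + 0 + 115 − 279 + 0 = -€553 billion.

-€553 billion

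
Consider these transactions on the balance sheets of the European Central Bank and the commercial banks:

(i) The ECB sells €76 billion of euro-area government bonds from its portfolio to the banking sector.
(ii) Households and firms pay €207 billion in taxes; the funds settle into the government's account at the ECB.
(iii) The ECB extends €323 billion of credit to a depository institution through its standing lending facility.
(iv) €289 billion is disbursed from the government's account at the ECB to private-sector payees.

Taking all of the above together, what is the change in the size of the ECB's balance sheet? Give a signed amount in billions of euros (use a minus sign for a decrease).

+€247 billion

OMO sale (to banks) €76 billion: an ECB asset is shed → −€76B.
Government account inflow €207 billion: only the composition of liabilities changes → 0.
Discount-window loan €323 billion: an ECB asset is acquired → +€323B.
Government spending €289 billion: only the composition of liabilities changes → 0.
Net: −76 + 0 + 323 + 0 = +€247 billion.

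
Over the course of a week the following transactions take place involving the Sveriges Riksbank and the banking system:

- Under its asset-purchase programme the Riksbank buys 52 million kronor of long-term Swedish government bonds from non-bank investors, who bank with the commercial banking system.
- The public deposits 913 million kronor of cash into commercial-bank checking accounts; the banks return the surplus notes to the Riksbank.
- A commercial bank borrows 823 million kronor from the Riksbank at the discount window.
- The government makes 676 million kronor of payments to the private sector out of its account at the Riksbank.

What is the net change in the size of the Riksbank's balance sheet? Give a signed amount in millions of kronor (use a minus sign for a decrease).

+875 million

Riksbank balance sheet:
  Assets:      Securities +52M, Loans to banks +823M
  Liabilities: Bank reserves +2464M, Currency in circulation −913M, Government deposits −676M
Commercial banking system:
  Assets:      Reserves at CB +2464M
  Liabilities: Checkable deposits +1641M, Borrowings from CB +823M
Change in total Riksbank assets = +875 million.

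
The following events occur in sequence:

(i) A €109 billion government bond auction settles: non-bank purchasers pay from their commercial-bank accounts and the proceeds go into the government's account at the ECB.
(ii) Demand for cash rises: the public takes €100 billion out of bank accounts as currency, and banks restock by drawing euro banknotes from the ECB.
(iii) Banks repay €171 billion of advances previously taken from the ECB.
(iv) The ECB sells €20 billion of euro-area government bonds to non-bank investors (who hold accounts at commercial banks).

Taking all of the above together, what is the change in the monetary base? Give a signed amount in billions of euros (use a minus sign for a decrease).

ECB balance sheet:
  Assets:      Securities −€20B, Loans to banks −€171B
  Liabilities: Bank reserves −€400B, Currency in circulation +€100B, Government deposits +€109B
Commercial banking system:
  Assets:      Reserves at CB −€400B
  Liabilities: Checkable deposits −€229B, Borrowings from CB −€171B
Monetary base = currency + reserves: +€100B + (−€400B) = -€300 billion.

-€300 billion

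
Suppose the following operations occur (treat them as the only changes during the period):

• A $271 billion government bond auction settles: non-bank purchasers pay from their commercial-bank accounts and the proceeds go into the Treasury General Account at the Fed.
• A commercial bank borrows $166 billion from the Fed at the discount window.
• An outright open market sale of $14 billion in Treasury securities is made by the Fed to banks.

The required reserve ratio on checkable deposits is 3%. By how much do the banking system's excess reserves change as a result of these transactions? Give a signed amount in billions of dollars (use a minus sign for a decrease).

-$110.87 billion

Government account inflow $271 billion: reserves −$271B, deposits −$271B.
Discount-window loan $166 billion: reserves +$166B, deposits 0.
OMO sale (to banks) $14 billion: reserves −$14B, deposits 0.
Totals: Δreserves = −$119B, Δdeposits = −$271B.
Δrequired reserves = 3% × −$271B = −$8.13B.
Δexcess reserves = Δreserves − Δrequired = −$119B − (−$8.13B) = -$110.87 billion.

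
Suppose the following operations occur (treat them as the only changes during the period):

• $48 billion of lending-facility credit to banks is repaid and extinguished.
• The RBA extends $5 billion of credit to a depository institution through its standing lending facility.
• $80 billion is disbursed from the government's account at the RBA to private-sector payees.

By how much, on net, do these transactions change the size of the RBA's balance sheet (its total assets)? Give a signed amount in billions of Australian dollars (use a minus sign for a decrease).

-$43 billion

RBA balance sheet:
  Assets:      Loans to banks −$43B
  Liabilities: Bank reserves +$37B, Government deposits −$80B
Change in total RBA assets = -$43 billion.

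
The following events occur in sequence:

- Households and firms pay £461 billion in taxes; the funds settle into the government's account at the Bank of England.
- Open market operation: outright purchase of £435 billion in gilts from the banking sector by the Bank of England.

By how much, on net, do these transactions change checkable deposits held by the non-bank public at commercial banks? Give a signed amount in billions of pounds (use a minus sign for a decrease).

-£461 billion

Bank of England balance sheet:
  Assets:      Securities +£435B
  Liabilities: Bank reserves −£26B, Government deposits +£461B
Commercial banking system:
  Assets:      Reserves at CB −£26B, Securities −£435B
  Liabilities: Checkable deposits −£461B
So the change in checkable deposits held by the non-bank public at commercial banks is -£461 billion.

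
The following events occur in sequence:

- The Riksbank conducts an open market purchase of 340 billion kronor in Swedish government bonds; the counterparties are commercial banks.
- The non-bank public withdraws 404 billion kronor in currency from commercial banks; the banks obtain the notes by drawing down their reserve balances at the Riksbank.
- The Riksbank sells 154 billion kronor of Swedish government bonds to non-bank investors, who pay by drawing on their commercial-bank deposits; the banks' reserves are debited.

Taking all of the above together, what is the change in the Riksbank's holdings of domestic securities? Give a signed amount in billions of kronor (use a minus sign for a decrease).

+186 billion

Riksbank balance sheet:
  Assets:      Securities +186B
  Liabilities: Bank reserves −218B, Currency in circulation +404B
Commercial banking system:
  Assets:      Reserves at CB −218B, Securities −340B
  Liabilities: Checkable deposits −558B
So the change in the Riksbank's holdings of domestic securities is +186 billion.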